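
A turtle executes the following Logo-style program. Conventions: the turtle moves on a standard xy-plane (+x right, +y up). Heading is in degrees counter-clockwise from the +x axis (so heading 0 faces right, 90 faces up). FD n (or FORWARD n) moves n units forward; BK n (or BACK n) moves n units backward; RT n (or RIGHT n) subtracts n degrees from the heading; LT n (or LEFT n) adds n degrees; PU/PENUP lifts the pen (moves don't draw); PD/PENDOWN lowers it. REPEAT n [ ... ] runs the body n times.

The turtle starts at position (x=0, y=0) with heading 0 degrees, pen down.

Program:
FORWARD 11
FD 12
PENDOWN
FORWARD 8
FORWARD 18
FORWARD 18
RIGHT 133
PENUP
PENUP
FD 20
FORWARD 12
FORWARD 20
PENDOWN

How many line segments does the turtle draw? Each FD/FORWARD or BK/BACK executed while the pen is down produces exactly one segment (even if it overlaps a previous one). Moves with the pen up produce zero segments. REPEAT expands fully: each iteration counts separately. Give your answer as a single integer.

Executing turtle program step by step:
Start: pos=(0,0), heading=0, pen down
FD 11: (0,0) -> (11,0) [heading=0, draw]
FD 12: (11,0) -> (23,0) [heading=0, draw]
PD: pen down
FD 8: (23,0) -> (31,0) [heading=0, draw]
FD 18: (31,0) -> (49,0) [heading=0, draw]
FD 18: (49,0) -> (67,0) [heading=0, draw]
RT 133: heading 0 -> 227
PU: pen up
PU: pen up
FD 20: (67,0) -> (53.36,-14.627) [heading=227, move]
FD 12: (53.36,-14.627) -> (45.176,-23.403) [heading=227, move]
FD 20: (45.176,-23.403) -> (31.536,-38.03) [heading=227, move]
PD: pen down
Final: pos=(31.536,-38.03), heading=227, 5 segment(s) drawn
Segments drawn: 5

Answer: 5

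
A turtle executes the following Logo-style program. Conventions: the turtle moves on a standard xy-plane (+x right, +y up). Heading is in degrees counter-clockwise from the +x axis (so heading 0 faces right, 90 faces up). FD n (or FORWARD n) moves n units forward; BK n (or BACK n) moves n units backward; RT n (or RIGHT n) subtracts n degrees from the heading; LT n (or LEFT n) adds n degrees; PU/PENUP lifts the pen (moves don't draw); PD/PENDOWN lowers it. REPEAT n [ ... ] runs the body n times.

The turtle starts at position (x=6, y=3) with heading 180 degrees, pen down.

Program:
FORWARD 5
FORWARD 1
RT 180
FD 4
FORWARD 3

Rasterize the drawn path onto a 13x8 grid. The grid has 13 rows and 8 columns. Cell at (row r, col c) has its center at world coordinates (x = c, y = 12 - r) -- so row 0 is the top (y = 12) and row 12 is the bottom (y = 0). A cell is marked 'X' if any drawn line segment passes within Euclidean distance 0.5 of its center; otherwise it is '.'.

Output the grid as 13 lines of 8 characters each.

Segment 0: (6,3) -> (1,3)
Segment 1: (1,3) -> (0,3)
Segment 2: (0,3) -> (4,3)
Segment 3: (4,3) -> (7,3)

Answer: ........
........
........
........
........
........
........
........
........
XXXXXXXX
........
........
........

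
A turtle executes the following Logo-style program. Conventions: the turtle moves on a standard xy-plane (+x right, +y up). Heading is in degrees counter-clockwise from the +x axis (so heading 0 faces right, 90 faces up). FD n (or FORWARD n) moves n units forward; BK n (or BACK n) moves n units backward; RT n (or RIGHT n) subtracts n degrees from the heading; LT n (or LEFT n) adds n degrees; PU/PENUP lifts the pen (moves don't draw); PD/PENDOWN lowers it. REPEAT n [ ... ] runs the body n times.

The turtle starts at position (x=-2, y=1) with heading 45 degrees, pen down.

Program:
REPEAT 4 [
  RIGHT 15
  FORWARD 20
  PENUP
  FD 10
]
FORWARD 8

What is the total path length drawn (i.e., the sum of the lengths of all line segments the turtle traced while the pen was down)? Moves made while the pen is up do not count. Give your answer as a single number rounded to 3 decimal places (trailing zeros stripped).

Answer: 20

Derivation:
Executing turtle program step by step:
Start: pos=(-2,1), heading=45, pen down
REPEAT 4 [
  -- iteration 1/4 --
  RT 15: heading 45 -> 30
  FD 20: (-2,1) -> (15.321,11) [heading=30, draw]
  PU: pen up
  FD 10: (15.321,11) -> (23.981,16) [heading=30, move]
  -- iteration 2/4 --
  RT 15: heading 30 -> 15
  FD 20: (23.981,16) -> (43.299,21.176) [heading=15, move]
  PU: pen up
  FD 10: (43.299,21.176) -> (52.959,23.765) [heading=15, move]
  -- iteration 3/4 --
  RT 15: heading 15 -> 0
  FD 20: (52.959,23.765) -> (72.959,23.765) [heading=0, move]
  PU: pen up
  FD 10: (72.959,23.765) -> (82.959,23.765) [heading=0, move]
  -- iteration 4/4 --
  RT 15: heading 0 -> 345
  FD 20: (82.959,23.765) -> (102.277,18.588) [heading=345, move]
  PU: pen up
  FD 10: (102.277,18.588) -> (111.936,16) [heading=345, move]
]
FD 8: (111.936,16) -> (119.664,13.929) [heading=345, move]
Final: pos=(119.664,13.929), heading=345, 1 segment(s) drawn

Segment lengths:
  seg 1: (-2,1) -> (15.321,11), length = 20
Total = 20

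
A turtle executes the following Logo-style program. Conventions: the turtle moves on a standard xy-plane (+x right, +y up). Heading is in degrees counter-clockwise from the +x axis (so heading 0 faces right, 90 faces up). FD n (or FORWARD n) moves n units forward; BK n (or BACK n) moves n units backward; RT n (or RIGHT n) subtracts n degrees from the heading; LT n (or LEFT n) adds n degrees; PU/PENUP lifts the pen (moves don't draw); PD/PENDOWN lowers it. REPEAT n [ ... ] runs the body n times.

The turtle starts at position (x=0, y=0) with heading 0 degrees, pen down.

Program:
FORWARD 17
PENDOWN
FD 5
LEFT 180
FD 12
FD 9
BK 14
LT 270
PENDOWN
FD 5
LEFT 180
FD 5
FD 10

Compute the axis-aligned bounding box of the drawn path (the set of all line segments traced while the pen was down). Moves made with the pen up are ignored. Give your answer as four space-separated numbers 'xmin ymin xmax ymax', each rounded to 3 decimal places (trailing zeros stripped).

Answer: 0 -10 22 5

Derivation:
Executing turtle program step by step:
Start: pos=(0,0), heading=0, pen down
FD 17: (0,0) -> (17,0) [heading=0, draw]
PD: pen down
FD 5: (17,0) -> (22,0) [heading=0, draw]
LT 180: heading 0 -> 180
FD 12: (22,0) -> (10,0) [heading=180, draw]
FD 9: (10,0) -> (1,0) [heading=180, draw]
BK 14: (1,0) -> (15,0) [heading=180, draw]
LT 270: heading 180 -> 90
PD: pen down
FD 5: (15,0) -> (15,5) [heading=90, draw]
LT 180: heading 90 -> 270
FD 5: (15,5) -> (15,0) [heading=270, draw]
FD 10: (15,0) -> (15,-10) [heading=270, draw]
Final: pos=(15,-10), heading=270, 8 segment(s) drawn

Segment endpoints: x in {0, 1, 10, 15, 15, 15, 17, 22}, y in {-10, 0, 0, 0, 0, 0, 5}
xmin=0, ymin=-10, xmax=22, ymax=5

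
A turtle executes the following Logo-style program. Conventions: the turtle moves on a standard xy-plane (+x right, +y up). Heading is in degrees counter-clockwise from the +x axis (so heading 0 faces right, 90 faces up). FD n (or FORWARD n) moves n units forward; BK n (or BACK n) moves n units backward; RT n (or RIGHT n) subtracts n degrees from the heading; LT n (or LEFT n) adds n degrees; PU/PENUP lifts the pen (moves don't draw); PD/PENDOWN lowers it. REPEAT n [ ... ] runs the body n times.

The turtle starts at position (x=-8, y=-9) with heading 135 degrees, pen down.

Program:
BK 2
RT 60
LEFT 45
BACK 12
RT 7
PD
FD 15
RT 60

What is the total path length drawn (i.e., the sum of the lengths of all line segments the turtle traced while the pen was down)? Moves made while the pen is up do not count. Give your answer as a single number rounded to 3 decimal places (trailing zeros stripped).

Answer: 29

Derivation:
Executing turtle program step by step:
Start: pos=(-8,-9), heading=135, pen down
BK 2: (-8,-9) -> (-6.586,-10.414) [heading=135, draw]
RT 60: heading 135 -> 75
LT 45: heading 75 -> 120
BK 12: (-6.586,-10.414) -> (-0.586,-20.807) [heading=120, draw]
RT 7: heading 120 -> 113
PD: pen down
FD 15: (-0.586,-20.807) -> (-6.447,-6.999) [heading=113, draw]
RT 60: heading 113 -> 53
Final: pos=(-6.447,-6.999), heading=53, 3 segment(s) drawn

Segment lengths:
  seg 1: (-8,-9) -> (-6.586,-10.414), length = 2
  seg 2: (-6.586,-10.414) -> (-0.586,-20.807), length = 12
  seg 3: (-0.586,-20.807) -> (-6.447,-6.999), length = 15
Total = 29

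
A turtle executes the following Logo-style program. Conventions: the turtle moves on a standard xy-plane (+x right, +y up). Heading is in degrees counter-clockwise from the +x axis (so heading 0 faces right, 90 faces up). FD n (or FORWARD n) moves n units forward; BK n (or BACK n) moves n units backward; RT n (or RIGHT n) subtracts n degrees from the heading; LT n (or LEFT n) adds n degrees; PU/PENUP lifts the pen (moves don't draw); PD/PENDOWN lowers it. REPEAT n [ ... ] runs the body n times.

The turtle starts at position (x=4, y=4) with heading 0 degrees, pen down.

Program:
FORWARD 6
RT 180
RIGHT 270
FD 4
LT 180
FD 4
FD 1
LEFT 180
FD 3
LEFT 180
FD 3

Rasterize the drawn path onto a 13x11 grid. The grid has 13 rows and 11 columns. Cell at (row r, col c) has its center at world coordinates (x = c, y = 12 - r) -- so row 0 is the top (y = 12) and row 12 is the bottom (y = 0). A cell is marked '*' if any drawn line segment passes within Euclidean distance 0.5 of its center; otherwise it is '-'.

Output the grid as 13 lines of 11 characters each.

Answer: -----------
-----------
-----------
-----------
-----------
-----------
-----------
----------*
----*******
----------*
----------*
----------*
----------*

Derivation:
Segment 0: (4,4) -> (10,4)
Segment 1: (10,4) -> (10,0)
Segment 2: (10,0) -> (10,4)
Segment 3: (10,4) -> (10,5)
Segment 4: (10,5) -> (10,2)
Segment 5: (10,2) -> (10,5)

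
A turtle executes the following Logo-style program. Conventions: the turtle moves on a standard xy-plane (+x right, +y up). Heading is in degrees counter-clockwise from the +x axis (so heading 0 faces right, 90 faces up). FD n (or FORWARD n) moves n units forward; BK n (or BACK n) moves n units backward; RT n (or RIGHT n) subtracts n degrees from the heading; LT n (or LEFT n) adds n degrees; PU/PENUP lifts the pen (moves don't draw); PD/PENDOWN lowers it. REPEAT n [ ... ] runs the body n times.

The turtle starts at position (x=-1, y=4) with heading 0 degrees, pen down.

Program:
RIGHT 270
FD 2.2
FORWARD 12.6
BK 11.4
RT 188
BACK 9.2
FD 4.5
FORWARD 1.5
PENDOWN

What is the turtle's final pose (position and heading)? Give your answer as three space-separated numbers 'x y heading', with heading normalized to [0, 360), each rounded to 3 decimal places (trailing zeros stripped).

Executing turtle program step by step:
Start: pos=(-1,4), heading=0, pen down
RT 270: heading 0 -> 90
FD 2.2: (-1,4) -> (-1,6.2) [heading=90, draw]
FD 12.6: (-1,6.2) -> (-1,18.8) [heading=90, draw]
BK 11.4: (-1,18.8) -> (-1,7.4) [heading=90, draw]
RT 188: heading 90 -> 262
BK 9.2: (-1,7.4) -> (0.28,16.51) [heading=262, draw]
FD 4.5: (0.28,16.51) -> (-0.346,12.054) [heading=262, draw]
FD 1.5: (-0.346,12.054) -> (-0.555,10.569) [heading=262, draw]
PD: pen down
Final: pos=(-0.555,10.569), heading=262, 6 segment(s) drawn

Answer: -0.555 10.569 262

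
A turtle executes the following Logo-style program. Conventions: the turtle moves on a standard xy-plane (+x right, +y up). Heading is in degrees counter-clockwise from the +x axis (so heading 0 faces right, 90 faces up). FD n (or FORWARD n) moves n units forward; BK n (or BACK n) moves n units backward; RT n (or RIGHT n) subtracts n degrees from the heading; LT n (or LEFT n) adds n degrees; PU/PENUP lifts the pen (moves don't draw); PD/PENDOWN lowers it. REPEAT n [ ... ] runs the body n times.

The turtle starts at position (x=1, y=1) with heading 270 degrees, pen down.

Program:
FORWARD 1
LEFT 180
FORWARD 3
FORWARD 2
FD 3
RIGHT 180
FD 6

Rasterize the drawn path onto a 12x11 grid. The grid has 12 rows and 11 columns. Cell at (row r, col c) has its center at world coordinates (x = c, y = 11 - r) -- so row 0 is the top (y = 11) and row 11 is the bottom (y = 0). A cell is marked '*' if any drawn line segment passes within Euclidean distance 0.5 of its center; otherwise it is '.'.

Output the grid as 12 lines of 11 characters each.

Answer: ...........
...........
...........
.*.........
.*.........
.*.........
.*.........
.*.........
.*.........
.*.........
.*.........
.*.........

Derivation:
Segment 0: (1,1) -> (1,0)
Segment 1: (1,0) -> (1,3)
Segment 2: (1,3) -> (1,5)
Segment 3: (1,5) -> (1,8)
Segment 4: (1,8) -> (1,2)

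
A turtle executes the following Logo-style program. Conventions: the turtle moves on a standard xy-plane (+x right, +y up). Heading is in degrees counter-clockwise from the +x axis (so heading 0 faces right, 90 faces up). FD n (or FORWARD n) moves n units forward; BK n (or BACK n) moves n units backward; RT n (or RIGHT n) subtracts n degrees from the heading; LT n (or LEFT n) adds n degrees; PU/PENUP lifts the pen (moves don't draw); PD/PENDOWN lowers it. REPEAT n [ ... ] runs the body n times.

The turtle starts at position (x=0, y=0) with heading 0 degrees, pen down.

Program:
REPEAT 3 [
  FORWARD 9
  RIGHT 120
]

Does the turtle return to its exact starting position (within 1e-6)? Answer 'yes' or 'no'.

Executing turtle program step by step:
Start: pos=(0,0), heading=0, pen down
REPEAT 3 [
  -- iteration 1/3 --
  FD 9: (0,0) -> (9,0) [heading=0, draw]
  RT 120: heading 0 -> 240
  -- iteration 2/3 --
  FD 9: (9,0) -> (4.5,-7.794) [heading=240, draw]
  RT 120: heading 240 -> 120
  -- iteration 3/3 --
  FD 9: (4.5,-7.794) -> (0,0) [heading=120, draw]
  RT 120: heading 120 -> 0
]
Final: pos=(0,0), heading=0, 3 segment(s) drawn

Start position: (0, 0)
Final position: (0, 0)
Distance = 0; < 1e-6 -> CLOSED

Answer: yes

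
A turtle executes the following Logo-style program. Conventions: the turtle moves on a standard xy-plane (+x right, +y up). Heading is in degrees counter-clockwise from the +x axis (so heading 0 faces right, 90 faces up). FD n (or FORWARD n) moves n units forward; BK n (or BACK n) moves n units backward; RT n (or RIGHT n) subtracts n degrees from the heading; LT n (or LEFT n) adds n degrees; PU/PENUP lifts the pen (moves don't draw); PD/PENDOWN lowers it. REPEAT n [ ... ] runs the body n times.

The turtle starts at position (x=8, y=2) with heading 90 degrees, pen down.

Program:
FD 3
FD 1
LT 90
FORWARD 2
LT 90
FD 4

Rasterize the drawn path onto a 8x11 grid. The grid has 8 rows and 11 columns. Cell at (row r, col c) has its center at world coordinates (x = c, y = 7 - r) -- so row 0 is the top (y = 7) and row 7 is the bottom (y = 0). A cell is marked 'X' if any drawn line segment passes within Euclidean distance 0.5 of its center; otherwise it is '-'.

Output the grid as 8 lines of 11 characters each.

Answer: -----------
------XXX--
------X-X--
------X-X--
------X-X--
------X-X--
-----------
-----------

Derivation:
Segment 0: (8,2) -> (8,5)
Segment 1: (8,5) -> (8,6)
Segment 2: (8,6) -> (6,6)
Segment 3: (6,6) -> (6,2)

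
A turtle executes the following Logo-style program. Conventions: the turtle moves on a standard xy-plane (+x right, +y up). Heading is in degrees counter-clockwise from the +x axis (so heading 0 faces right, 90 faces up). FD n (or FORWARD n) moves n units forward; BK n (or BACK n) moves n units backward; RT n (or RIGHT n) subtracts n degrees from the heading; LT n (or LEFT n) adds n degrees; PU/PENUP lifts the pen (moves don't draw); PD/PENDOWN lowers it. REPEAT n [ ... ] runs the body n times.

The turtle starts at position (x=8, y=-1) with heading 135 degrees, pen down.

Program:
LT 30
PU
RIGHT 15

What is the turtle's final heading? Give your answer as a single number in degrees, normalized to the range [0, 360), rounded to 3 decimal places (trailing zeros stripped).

Executing turtle program step by step:
Start: pos=(8,-1), heading=135, pen down
LT 30: heading 135 -> 165
PU: pen up
RT 15: heading 165 -> 150
Final: pos=(8,-1), heading=150, 0 segment(s) drawn

Answer: 150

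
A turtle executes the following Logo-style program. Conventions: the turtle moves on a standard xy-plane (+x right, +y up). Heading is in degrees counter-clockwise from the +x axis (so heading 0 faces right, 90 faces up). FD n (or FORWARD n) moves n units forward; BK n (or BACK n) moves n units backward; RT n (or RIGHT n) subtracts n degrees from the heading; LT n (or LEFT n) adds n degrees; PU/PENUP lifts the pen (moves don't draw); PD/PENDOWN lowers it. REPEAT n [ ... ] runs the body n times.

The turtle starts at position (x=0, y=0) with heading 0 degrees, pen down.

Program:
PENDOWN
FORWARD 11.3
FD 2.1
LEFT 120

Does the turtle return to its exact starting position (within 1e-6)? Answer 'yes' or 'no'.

Answer: no

Derivation:
Executing turtle program step by step:
Start: pos=(0,0), heading=0, pen down
PD: pen down
FD 11.3: (0,0) -> (11.3,0) [heading=0, draw]
FD 2.1: (11.3,0) -> (13.4,0) [heading=0, draw]
LT 120: heading 0 -> 120
Final: pos=(13.4,0), heading=120, 2 segment(s) drawn

Start position: (0, 0)
Final position: (13.4, 0)
Distance = 13.4; >= 1e-6 -> NOT closed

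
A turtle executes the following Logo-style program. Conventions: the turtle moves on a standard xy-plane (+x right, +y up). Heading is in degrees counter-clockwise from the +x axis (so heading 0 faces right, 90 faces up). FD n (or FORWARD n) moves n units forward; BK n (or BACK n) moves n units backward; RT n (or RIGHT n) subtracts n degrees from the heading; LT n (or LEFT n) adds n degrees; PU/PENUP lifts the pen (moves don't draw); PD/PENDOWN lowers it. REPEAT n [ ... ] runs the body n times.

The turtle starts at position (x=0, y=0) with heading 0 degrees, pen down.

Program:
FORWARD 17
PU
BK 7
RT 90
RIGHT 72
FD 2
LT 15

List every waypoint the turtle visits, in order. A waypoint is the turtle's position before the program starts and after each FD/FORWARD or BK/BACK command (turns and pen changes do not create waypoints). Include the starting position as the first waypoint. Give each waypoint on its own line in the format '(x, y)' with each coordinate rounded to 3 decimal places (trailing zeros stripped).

Executing turtle program step by step:
Start: pos=(0,0), heading=0, pen down
FD 17: (0,0) -> (17,0) [heading=0, draw]
PU: pen up
BK 7: (17,0) -> (10,0) [heading=0, move]
RT 90: heading 0 -> 270
RT 72: heading 270 -> 198
FD 2: (10,0) -> (8.098,-0.618) [heading=198, move]
LT 15: heading 198 -> 213
Final: pos=(8.098,-0.618), heading=213, 1 segment(s) drawn
Waypoints (4 total):
(0, 0)
(17, 0)
(10, 0)
(8.098, -0.618)

Answer: (0, 0)
(17, 0)
(10, 0)
(8.098, -0.618)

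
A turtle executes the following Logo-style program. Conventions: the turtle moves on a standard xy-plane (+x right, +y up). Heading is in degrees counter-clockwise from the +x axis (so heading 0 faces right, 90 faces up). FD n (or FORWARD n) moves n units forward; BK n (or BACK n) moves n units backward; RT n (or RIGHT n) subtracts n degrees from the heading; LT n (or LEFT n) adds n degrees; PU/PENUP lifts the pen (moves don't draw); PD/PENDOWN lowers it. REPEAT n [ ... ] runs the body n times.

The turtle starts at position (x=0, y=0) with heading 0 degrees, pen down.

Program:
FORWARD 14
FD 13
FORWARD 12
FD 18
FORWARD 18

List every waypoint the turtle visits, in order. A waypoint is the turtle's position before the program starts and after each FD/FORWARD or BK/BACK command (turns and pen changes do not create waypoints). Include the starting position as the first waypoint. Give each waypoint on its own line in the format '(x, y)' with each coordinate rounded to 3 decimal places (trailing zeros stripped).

Executing turtle program step by step:
Start: pos=(0,0), heading=0, pen down
FD 14: (0,0) -> (14,0) [heading=0, draw]
FD 13: (14,0) -> (27,0) [heading=0, draw]
FD 12: (27,0) -> (39,0) [heading=0, draw]
FD 18: (39,0) -> (57,0) [heading=0, draw]
FD 18: (57,0) -> (75,0) [heading=0, draw]
Final: pos=(75,0), heading=0, 5 segment(s) drawn
Waypoints (6 total):
(0, 0)
(14, 0)
(27, 0)
(39, 0)
(57, 0)
(75, 0)

Answer: (0, 0)
(14, 0)
(27, 0)
(39, 0)
(57, 0)
(75, 0)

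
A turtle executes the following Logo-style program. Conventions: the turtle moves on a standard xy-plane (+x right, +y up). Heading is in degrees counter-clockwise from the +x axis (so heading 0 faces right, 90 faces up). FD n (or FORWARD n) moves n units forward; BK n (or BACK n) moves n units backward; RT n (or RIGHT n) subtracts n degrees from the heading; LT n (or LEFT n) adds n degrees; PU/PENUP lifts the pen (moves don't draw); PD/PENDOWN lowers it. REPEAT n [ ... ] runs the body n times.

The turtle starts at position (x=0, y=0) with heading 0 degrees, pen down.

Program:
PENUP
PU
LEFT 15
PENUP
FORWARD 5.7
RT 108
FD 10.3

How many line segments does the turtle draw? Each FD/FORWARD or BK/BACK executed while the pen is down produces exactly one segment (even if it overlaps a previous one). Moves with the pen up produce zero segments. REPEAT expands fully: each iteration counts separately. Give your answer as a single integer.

Executing turtle program step by step:
Start: pos=(0,0), heading=0, pen down
PU: pen up
PU: pen up
LT 15: heading 0 -> 15
PU: pen up
FD 5.7: (0,0) -> (5.506,1.475) [heading=15, move]
RT 108: heading 15 -> 267
FD 10.3: (5.506,1.475) -> (4.967,-8.811) [heading=267, move]
Final: pos=(4.967,-8.811), heading=267, 0 segment(s) drawn
Segments drawn: 0

Answer: 0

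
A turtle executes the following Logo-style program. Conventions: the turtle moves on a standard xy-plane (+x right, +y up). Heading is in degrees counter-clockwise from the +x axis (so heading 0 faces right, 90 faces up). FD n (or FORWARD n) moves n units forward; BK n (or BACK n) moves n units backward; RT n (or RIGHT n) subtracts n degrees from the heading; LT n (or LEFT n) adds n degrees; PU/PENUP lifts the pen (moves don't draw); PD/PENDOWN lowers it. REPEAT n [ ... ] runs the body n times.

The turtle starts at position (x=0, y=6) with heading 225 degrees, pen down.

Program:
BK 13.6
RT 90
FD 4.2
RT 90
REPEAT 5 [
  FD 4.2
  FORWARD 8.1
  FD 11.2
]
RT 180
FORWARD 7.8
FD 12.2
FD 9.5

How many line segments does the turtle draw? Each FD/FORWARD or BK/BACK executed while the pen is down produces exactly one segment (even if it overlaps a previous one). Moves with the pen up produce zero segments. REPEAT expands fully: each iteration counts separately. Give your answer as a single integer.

Answer: 20

Derivation:
Executing turtle program step by step:
Start: pos=(0,6), heading=225, pen down
BK 13.6: (0,6) -> (9.617,15.617) [heading=225, draw]
RT 90: heading 225 -> 135
FD 4.2: (9.617,15.617) -> (6.647,18.587) [heading=135, draw]
RT 90: heading 135 -> 45
REPEAT 5 [
  -- iteration 1/5 --
  FD 4.2: (6.647,18.587) -> (9.617,21.556) [heading=45, draw]
  FD 8.1: (9.617,21.556) -> (15.344,27.284) [heading=45, draw]
  FD 11.2: (15.344,27.284) -> (23.264,35.204) [heading=45, draw]
  -- iteration 2/5 --
  FD 4.2: (23.264,35.204) -> (26.234,38.173) [heading=45, draw]
  FD 8.1: (26.234,38.173) -> (31.961,43.901) [heading=45, draw]
  FD 11.2: (31.961,43.901) -> (39.881,51.821) [heading=45, draw]
  -- iteration 3/5 --
  FD 4.2: (39.881,51.821) -> (42.851,54.79) [heading=45, draw]
  FD 8.1: (42.851,54.79) -> (48.578,60.518) [heading=45, draw]
  FD 11.2: (48.578,60.518) -> (56.498,68.438) [heading=45, draw]
  -- iteration 4/5 --
  FD 4.2: (56.498,68.438) -> (59.468,71.407) [heading=45, draw]
  FD 8.1: (59.468,71.407) -> (65.195,77.135) [heading=45, draw]
  FD 11.2: (65.195,77.135) -> (73.115,85.055) [heading=45, draw]
  -- iteration 5/5 --
  FD 4.2: (73.115,85.055) -> (76.085,88.024) [heading=45, draw]
  FD 8.1: (76.085,88.024) -> (81.812,93.752) [heading=45, draw]
  FD 11.2: (81.812,93.752) -> (89.732,101.672) [heading=45, draw]
]
RT 180: heading 45 -> 225
FD 7.8: (89.732,101.672) -> (84.216,96.156) [heading=225, draw]
FD 12.2: (84.216,96.156) -> (75.59,87.529) [heading=225, draw]
FD 9.5: (75.59,87.529) -> (68.872,80.812) [heading=225, draw]
Final: pos=(68.872,80.812), heading=225, 20 segment(s) drawn
Segments drawn: 20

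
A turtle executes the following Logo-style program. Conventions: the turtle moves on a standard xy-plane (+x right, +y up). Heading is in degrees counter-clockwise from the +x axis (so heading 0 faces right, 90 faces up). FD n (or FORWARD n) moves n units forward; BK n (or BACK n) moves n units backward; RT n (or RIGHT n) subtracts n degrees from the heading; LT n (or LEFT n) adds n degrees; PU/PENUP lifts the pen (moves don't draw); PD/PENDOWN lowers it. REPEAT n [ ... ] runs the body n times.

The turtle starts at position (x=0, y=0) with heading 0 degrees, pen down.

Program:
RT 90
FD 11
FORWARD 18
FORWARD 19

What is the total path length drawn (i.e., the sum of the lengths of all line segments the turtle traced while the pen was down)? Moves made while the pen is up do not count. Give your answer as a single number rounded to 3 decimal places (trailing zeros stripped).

Executing turtle program step by step:
Start: pos=(0,0), heading=0, pen down
RT 90: heading 0 -> 270
FD 11: (0,0) -> (0,-11) [heading=270, draw]
FD 18: (0,-11) -> (0,-29) [heading=270, draw]
FD 19: (0,-29) -> (0,-48) [heading=270, draw]
Final: pos=(0,-48), heading=270, 3 segment(s) drawn

Segment lengths:
  seg 1: (0,0) -> (0,-11), length = 11
  seg 2: (0,-11) -> (0,-29), length = 18
  seg 3: (0,-29) -> (0,-48), length = 19
Total = 48

Answer: 48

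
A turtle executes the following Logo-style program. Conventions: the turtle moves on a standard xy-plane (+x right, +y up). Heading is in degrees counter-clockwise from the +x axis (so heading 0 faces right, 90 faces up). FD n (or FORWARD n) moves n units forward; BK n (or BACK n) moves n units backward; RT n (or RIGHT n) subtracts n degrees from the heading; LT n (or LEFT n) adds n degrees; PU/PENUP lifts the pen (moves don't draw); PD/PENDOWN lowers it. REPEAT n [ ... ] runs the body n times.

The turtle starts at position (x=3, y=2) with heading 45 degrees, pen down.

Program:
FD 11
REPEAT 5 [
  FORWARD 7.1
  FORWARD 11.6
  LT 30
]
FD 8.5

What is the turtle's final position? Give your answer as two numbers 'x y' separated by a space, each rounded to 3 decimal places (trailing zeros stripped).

Executing turtle program step by step:
Start: pos=(3,2), heading=45, pen down
FD 11: (3,2) -> (10.778,9.778) [heading=45, draw]
REPEAT 5 [
  -- iteration 1/5 --
  FD 7.1: (10.778,9.778) -> (15.799,14.799) [heading=45, draw]
  FD 11.6: (15.799,14.799) -> (24.001,23.001) [heading=45, draw]
  LT 30: heading 45 -> 75
  -- iteration 2/5 --
  FD 7.1: (24.001,23.001) -> (25.839,29.859) [heading=75, draw]
  FD 11.6: (25.839,29.859) -> (28.841,41.064) [heading=75, draw]
  LT 30: heading 75 -> 105
  -- iteration 3/5 --
  FD 7.1: (28.841,41.064) -> (27.003,47.922) [heading=105, draw]
  FD 11.6: (27.003,47.922) -> (24.001,59.127) [heading=105, draw]
  LT 30: heading 105 -> 135
  -- iteration 4/5 --
  FD 7.1: (24.001,59.127) -> (18.981,64.147) [heading=135, draw]
  FD 11.6: (18.981,64.147) -> (10.778,72.35) [heading=135, draw]
  LT 30: heading 135 -> 165
  -- iteration 5/5 --
  FD 7.1: (10.778,72.35) -> (3.92,74.187) [heading=165, draw]
  FD 11.6: (3.92,74.187) -> (-7.285,77.19) [heading=165, draw]
  LT 30: heading 165 -> 195
]
FD 8.5: (-7.285,77.19) -> (-15.495,74.99) [heading=195, draw]
Final: pos=(-15.495,74.99), heading=195, 12 segment(s) drawn

Answer: -15.495 74.99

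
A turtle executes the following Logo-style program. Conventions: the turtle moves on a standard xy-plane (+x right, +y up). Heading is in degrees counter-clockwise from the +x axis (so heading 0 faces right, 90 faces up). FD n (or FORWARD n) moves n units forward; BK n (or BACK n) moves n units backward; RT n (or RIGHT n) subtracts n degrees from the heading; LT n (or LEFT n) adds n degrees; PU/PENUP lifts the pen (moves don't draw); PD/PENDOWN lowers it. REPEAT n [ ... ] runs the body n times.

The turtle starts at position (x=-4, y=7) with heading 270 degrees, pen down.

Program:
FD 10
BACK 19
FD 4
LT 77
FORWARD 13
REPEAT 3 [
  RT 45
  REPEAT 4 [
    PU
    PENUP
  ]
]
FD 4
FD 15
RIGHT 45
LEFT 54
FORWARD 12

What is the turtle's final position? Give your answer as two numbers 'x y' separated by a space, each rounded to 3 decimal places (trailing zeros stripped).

Executing turtle program step by step:
Start: pos=(-4,7), heading=270, pen down
FD 10: (-4,7) -> (-4,-3) [heading=270, draw]
BK 19: (-4,-3) -> (-4,16) [heading=270, draw]
FD 4: (-4,16) -> (-4,12) [heading=270, draw]
LT 77: heading 270 -> 347
FD 13: (-4,12) -> (8.667,9.076) [heading=347, draw]
REPEAT 3 [
  -- iteration 1/3 --
  RT 45: heading 347 -> 302
  REPEAT 4 [
    -- iteration 1/4 --
    PU: pen up
    PU: pen up
    -- iteration 2/4 --
    PU: pen up
    PU: pen up
    -- iteration 3/4 --
    PU: pen up
    PU: pen up
    -- iteration 4/4 --
    PU: pen up
    PU: pen up
  ]
  -- iteration 2/3 --
  RT 45: heading 302 -> 257
  REPEAT 4 [
    -- iteration 1/4 --
    PU: pen up
    PU: pen up
    -- iteration 2/4 --
    PU: pen up
    PU: pen up
    -- iteration 3/4 --
    PU: pen up
    PU: pen up
    -- iteration 4/4 --
    PU: pen up
    PU: pen up
  ]
  -- iteration 3/3 --
  RT 45: heading 257 -> 212
  REPEAT 4 [
    -- iteration 1/4 --
    PU: pen up
    PU: pen up
    -- iteration 2/4 --
    PU: pen up
    PU: pen up
    -- iteration 3/4 --
    PU: pen up
    PU: pen up
    -- iteration 4/4 --
    PU: pen up
    PU: pen up
  ]
]
FD 4: (8.667,9.076) -> (5.275,6.956) [heading=212, move]
FD 15: (5.275,6.956) -> (-7.446,-0.993) [heading=212, move]
RT 45: heading 212 -> 167
LT 54: heading 167 -> 221
FD 12: (-7.446,-0.993) -> (-16.503,-8.866) [heading=221, move]
Final: pos=(-16.503,-8.866), heading=221, 4 segment(s) drawn

Answer: -16.503 -8.866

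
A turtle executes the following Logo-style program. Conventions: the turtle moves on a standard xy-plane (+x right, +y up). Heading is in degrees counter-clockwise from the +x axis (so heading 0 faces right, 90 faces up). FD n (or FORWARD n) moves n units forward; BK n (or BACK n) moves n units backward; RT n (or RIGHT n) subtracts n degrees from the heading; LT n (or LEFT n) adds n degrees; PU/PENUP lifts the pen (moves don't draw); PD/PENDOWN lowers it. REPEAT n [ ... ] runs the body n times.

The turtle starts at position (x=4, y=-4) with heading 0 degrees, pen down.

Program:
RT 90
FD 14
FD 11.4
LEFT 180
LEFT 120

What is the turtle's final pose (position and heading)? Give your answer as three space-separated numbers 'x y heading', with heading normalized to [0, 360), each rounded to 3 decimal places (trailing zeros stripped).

Executing turtle program step by step:
Start: pos=(4,-4), heading=0, pen down
RT 90: heading 0 -> 270
FD 14: (4,-4) -> (4,-18) [heading=270, draw]
FD 11.4: (4,-18) -> (4,-29.4) [heading=270, draw]
LT 180: heading 270 -> 90
LT 120: heading 90 -> 210
Final: pos=(4,-29.4), heading=210, 2 segment(s) drawn

Answer: 4 -29.4 210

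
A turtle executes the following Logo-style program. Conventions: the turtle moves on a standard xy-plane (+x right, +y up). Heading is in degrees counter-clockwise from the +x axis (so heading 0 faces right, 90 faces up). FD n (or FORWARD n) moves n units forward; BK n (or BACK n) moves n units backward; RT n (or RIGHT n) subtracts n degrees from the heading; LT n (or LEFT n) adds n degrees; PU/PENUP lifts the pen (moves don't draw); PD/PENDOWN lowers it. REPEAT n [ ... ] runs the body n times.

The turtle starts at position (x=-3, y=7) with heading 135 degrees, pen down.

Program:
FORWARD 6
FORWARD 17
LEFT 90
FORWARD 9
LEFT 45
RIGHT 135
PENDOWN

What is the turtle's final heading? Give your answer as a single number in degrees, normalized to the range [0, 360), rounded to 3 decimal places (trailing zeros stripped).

Answer: 135

Derivation:
Executing turtle program step by step:
Start: pos=(-3,7), heading=135, pen down
FD 6: (-3,7) -> (-7.243,11.243) [heading=135, draw]
FD 17: (-7.243,11.243) -> (-19.263,23.263) [heading=135, draw]
LT 90: heading 135 -> 225
FD 9: (-19.263,23.263) -> (-25.627,16.899) [heading=225, draw]
LT 45: heading 225 -> 270
RT 135: heading 270 -> 135
PD: pen down
Final: pos=(-25.627,16.899), heading=135, 3 segment(s) drawn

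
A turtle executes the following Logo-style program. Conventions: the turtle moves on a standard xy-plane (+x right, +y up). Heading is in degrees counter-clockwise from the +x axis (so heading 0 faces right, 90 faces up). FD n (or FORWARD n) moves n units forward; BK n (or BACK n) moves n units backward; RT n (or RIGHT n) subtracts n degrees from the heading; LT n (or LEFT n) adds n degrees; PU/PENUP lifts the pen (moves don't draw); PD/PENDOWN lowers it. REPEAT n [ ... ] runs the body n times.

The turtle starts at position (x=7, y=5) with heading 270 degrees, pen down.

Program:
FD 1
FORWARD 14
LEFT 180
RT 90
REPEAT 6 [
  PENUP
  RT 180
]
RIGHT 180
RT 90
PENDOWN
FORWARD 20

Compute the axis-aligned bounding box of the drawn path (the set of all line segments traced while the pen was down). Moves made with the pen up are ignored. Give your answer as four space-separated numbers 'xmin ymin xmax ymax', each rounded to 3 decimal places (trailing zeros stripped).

Answer: 7 -10 7 10

Derivation:
Executing turtle program step by step:
Start: pos=(7,5), heading=270, pen down
FD 1: (7,5) -> (7,4) [heading=270, draw]
FD 14: (7,4) -> (7,-10) [heading=270, draw]
LT 180: heading 270 -> 90
RT 90: heading 90 -> 0
REPEAT 6 [
  -- iteration 1/6 --
  PU: pen up
  RT 180: heading 0 -> 180
  -- iteration 2/6 --
  PU: pen up
  RT 180: heading 180 -> 0
  -- iteration 3/6 --
  PU: pen up
  RT 180: heading 0 -> 180
  -- iteration 4/6 --
  PU: pen up
  RT 180: heading 180 -> 0
  -- iteration 5/6 --
  PU: pen up
  RT 180: heading 0 -> 180
  -- iteration 6/6 --
  PU: pen up
  RT 180: heading 180 -> 0
]
RT 180: heading 0 -> 180
RT 90: heading 180 -> 90
PD: pen down
FD 20: (7,-10) -> (7,10) [heading=90, draw]
Final: pos=(7,10), heading=90, 3 segment(s) drawn

Segment endpoints: x in {7, 7, 7}, y in {-10, 4, 5, 10}
xmin=7, ymin=-10, xmax=7, ymax=10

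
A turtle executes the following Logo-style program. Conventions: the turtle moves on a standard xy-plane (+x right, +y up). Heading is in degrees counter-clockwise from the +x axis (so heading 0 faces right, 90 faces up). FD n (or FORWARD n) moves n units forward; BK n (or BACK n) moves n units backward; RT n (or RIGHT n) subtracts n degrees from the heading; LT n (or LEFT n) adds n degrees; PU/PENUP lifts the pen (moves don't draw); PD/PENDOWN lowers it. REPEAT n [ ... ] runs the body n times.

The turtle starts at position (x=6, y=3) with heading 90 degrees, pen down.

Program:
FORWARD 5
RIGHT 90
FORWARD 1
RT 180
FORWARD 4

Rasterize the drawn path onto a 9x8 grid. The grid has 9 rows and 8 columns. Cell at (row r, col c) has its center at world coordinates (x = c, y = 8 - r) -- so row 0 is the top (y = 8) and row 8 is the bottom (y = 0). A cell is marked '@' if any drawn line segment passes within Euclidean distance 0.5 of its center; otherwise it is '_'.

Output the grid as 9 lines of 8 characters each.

Segment 0: (6,3) -> (6,8)
Segment 1: (6,8) -> (7,8)
Segment 2: (7,8) -> (3,8)

Answer: ___@@@@@
______@_
______@_
______@_
______@_
______@_
________
________
________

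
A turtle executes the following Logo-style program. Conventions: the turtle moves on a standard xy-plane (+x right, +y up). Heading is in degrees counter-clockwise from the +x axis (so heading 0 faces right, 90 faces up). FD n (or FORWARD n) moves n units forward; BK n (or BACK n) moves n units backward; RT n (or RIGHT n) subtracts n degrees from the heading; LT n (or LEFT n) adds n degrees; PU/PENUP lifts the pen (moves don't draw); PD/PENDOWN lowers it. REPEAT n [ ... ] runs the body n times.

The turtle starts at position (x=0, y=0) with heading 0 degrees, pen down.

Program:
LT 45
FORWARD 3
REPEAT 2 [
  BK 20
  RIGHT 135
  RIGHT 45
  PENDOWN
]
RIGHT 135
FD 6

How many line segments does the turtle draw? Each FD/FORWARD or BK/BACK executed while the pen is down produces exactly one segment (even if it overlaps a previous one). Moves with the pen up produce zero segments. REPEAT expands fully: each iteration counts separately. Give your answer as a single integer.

Executing turtle program step by step:
Start: pos=(0,0), heading=0, pen down
LT 45: heading 0 -> 45
FD 3: (0,0) -> (2.121,2.121) [heading=45, draw]
REPEAT 2 [
  -- iteration 1/2 --
  BK 20: (2.121,2.121) -> (-12.021,-12.021) [heading=45, draw]
  RT 135: heading 45 -> 270
  RT 45: heading 270 -> 225
  PD: pen down
  -- iteration 2/2 --
  BK 20: (-12.021,-12.021) -> (2.121,2.121) [heading=225, draw]
  RT 135: heading 225 -> 90
  RT 45: heading 90 -> 45
  PD: pen down
]
RT 135: heading 45 -> 270
FD 6: (2.121,2.121) -> (2.121,-3.879) [heading=270, draw]
Final: pos=(2.121,-3.879), heading=270, 4 segment(s) drawn
Segments drawn: 4

Answer: 4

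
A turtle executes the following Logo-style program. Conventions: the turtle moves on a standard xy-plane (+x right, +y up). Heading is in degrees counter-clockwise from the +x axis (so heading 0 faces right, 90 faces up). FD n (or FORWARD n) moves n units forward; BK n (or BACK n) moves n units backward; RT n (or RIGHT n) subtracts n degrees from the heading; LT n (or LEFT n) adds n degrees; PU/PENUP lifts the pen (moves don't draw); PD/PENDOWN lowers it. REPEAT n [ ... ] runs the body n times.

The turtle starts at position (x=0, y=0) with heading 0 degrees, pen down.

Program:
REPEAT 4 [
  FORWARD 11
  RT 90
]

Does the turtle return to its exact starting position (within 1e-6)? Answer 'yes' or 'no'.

Executing turtle program step by step:
Start: pos=(0,0), heading=0, pen down
REPEAT 4 [
  -- iteration 1/4 --
  FD 11: (0,0) -> (11,0) [heading=0, draw]
  RT 90: heading 0 -> 270
  -- iteration 2/4 --
  FD 11: (11,0) -> (11,-11) [heading=270, draw]
  RT 90: heading 270 -> 180
  -- iteration 3/4 --
  FD 11: (11,-11) -> (0,-11) [heading=180, draw]
  RT 90: heading 180 -> 90
  -- iteration 4/4 --
  FD 11: (0,-11) -> (0,0) [heading=90, draw]
  RT 90: heading 90 -> 0
]
Final: pos=(0,0), heading=0, 4 segment(s) drawn

Start position: (0, 0)
Final position: (0, 0)
Distance = 0; < 1e-6 -> CLOSED

Answer: yes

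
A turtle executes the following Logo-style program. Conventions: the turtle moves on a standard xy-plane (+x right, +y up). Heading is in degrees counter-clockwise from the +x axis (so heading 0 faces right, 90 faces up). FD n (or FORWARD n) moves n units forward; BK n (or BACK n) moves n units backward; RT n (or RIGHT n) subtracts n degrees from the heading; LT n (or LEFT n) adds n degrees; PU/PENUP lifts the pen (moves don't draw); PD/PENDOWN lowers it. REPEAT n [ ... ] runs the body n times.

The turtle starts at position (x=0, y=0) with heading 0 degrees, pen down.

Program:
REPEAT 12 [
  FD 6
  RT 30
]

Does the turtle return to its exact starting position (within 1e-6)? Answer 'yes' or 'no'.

Answer: yes

Derivation:
Executing turtle program step by step:
Start: pos=(0,0), heading=0, pen down
REPEAT 12 [
  -- iteration 1/12 --
  FD 6: (0,0) -> (6,0) [heading=0, draw]
  RT 30: heading 0 -> 330
  -- iteration 2/12 --
  FD 6: (6,0) -> (11.196,-3) [heading=330, draw]
  RT 30: heading 330 -> 300
  -- iteration 3/12 --
  FD 6: (11.196,-3) -> (14.196,-8.196) [heading=300, draw]
  RT 30: heading 300 -> 270
  -- iteration 4/12 --
  FD 6: (14.196,-8.196) -> (14.196,-14.196) [heading=270, draw]
  RT 30: heading 270 -> 240
  -- iteration 5/12 --
  FD 6: (14.196,-14.196) -> (11.196,-19.392) [heading=240, draw]
  RT 30: heading 240 -> 210
  -- iteration 6/12 --
  FD 6: (11.196,-19.392) -> (6,-22.392) [heading=210, draw]
  RT 30: heading 210 -> 180
  -- iteration 7/12 --
  FD 6: (6,-22.392) -> (0,-22.392) [heading=180, draw]
  RT 30: heading 180 -> 150
  -- iteration 8/12 --
  FD 6: (0,-22.392) -> (-5.196,-19.392) [heading=150, draw]
  RT 30: heading 150 -> 120
  -- iteration 9/12 --
  FD 6: (-5.196,-19.392) -> (-8.196,-14.196) [heading=120, draw]
  RT 30: heading 120 -> 90
  -- iteration 10/12 --
  FD 6: (-8.196,-14.196) -> (-8.196,-8.196) [heading=90, draw]
  RT 30: heading 90 -> 60
  -- iteration 11/12 --
  FD 6: (-8.196,-8.196) -> (-5.196,-3) [heading=60, draw]
  RT 30: heading 60 -> 30
  -- iteration 12/12 --
  FD 6: (-5.196,-3) -> (0,0) [heading=30, draw]
  RT 30: heading 30 -> 0
]
Final: pos=(0,0), heading=0, 12 segment(s) drawn

Start position: (0, 0)
Final position: (0, 0)
Distance = 0; < 1e-6 -> CLOSED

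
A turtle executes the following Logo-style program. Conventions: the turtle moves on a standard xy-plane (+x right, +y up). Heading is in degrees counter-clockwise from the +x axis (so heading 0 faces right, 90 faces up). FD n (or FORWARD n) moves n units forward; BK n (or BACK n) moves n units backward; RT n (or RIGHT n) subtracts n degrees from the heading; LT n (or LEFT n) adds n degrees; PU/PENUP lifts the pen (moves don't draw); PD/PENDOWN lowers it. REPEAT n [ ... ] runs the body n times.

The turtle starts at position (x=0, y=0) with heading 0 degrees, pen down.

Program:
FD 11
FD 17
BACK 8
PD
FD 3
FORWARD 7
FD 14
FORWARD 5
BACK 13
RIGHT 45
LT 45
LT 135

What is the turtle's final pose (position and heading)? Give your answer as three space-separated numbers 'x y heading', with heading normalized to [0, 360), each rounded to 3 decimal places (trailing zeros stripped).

Executing turtle program step by step:
Start: pos=(0,0), heading=0, pen down
FD 11: (0,0) -> (11,0) [heading=0, draw]
FD 17: (11,0) -> (28,0) [heading=0, draw]
BK 8: (28,0) -> (20,0) [heading=0, draw]
PD: pen down
FD 3: (20,0) -> (23,0) [heading=0, draw]
FD 7: (23,0) -> (30,0) [heading=0, draw]
FD 14: (30,0) -> (44,0) [heading=0, draw]
FD 5: (44,0) -> (49,0) [heading=0, draw]
BK 13: (49,0) -> (36,0) [heading=0, draw]
RT 45: heading 0 -> 315
LT 45: heading 315 -> 0
LT 135: heading 0 -> 135
Final: pos=(36,0), heading=135, 8 segment(s) drawn

Answer: 36 0 135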